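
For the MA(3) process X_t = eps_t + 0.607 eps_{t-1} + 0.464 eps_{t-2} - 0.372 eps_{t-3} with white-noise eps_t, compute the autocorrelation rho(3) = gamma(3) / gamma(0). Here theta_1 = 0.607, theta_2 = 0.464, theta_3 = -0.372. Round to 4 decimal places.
\rho(3) = -0.2160

For an MA(q) process with theta_0 = 1, the autocovariance is
  gamma(k) = sigma^2 * sum_{i=0..q-k} theta_i * theta_{i+k},
and rho(k) = gamma(k) / gamma(0). Sigma^2 cancels.
  numerator   = (1)*(-0.372) = -0.372.
  denominator = (1)^2 + (0.607)^2 + (0.464)^2 + (-0.372)^2 = 1.722129.
  rho(3) = -0.372 / 1.722129 = -0.2160.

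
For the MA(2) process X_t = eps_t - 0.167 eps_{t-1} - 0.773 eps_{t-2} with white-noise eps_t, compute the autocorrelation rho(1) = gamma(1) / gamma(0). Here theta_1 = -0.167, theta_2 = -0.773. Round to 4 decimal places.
\rho(1) = -0.0233

For an MA(q) process with theta_0 = 1, the autocovariance is
  gamma(k) = sigma^2 * sum_{i=0..q-k} theta_i * theta_{i+k},
and rho(k) = gamma(k) / gamma(0). Sigma^2 cancels.
  numerator   = (1)*(-0.167) + (-0.167)*(-0.773) = -0.037909.
  denominator = (1)^2 + (-0.167)^2 + (-0.773)^2 = 1.625418.
  rho(1) = -0.037909 / 1.625418 = -0.0233.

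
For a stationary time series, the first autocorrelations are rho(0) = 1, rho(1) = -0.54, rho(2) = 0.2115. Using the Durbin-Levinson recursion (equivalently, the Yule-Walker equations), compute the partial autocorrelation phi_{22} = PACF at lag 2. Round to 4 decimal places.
\phi_{22} = -0.1131

The PACF at lag k is phi_{kk}, the last component of the solution
to the Yule-Walker system G_k phi = r_k where
  (G_k)_{ij} = rho(|i - j|), (r_k)_i = rho(i), i,j = 1..k.
Equivalently, Durbin-Levinson gives phi_{kk} iteratively:
  phi_{11} = rho(1)
  phi_{kk} = [rho(k) - sum_{j=1..k-1} phi_{k-1,j} rho(k-j)]
            / [1 - sum_{j=1..k-1} phi_{k-1,j} rho(j)],
  phi_{k,j} = phi_{k-1,j} - phi_{kk} phi_{k-1,k-j},  j = 1..k-1.
Step k = 1:
  phi_11 = rho(1) = -0.54.
Step k = 2:
  phi_22 = [rho(2) - phi_11 rho(1)] / [1 - phi_11 rho(1)] = [0.2115 - (-0.54)(-0.54)] / [1 - (-0.54)(-0.54)]
         = -0.0801 / 0.7084 = -0.1131.
Therefore phi_{22} = -0.1131.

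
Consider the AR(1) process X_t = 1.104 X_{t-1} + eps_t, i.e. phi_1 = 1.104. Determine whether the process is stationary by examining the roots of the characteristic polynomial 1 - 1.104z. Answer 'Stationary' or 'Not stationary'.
\text{Not stationary}

The AR(p) characteristic polynomial is P(z) = 1 - 1.104z.
Stationarity requires all roots to lie outside the unit circle, i.e. |z| > 1 for every root.
This is linear in z: 1 + (-1.104) z = 0  =>  z = -1/(-1.104) = 0.905797,  |z| = 0.905797.
Moduli of all roots: 0.9058.
All moduli strictly greater than 1? No.
Verdict: Not stationary.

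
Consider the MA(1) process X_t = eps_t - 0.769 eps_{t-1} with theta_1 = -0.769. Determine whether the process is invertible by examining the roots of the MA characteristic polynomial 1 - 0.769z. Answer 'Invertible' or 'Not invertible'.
\text{Invertible}

The MA(q) characteristic polynomial is P(z) = 1 - 0.769z.
Invertibility requires all roots to lie outside the unit circle, i.e. |z| > 1 for every root.
This is linear in z: 1 + (-0.769) z = 0  =>  z = -1/(-0.769) = 1.30039,  |z| = 1.30039.
Moduli of all roots: 1.3004.
All moduli strictly greater than 1? Yes.
Verdict: Invertible.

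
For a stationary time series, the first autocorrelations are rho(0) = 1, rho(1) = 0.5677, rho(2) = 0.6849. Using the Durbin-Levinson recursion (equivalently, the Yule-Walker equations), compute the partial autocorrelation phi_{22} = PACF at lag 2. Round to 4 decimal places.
\phi_{22} = 0.5351

The PACF at lag k is phi_{kk}, the last component of the solution
to the Yule-Walker system G_k phi = r_k where
  (G_k)_{ij} = rho(|i - j|), (r_k)_i = rho(i), i,j = 1..k.
Equivalently, Durbin-Levinson gives phi_{kk} iteratively:
  phi_{11} = rho(1)
  phi_{kk} = [rho(k) - sum_{j=1..k-1} phi_{k-1,j} rho(k-j)]
            / [1 - sum_{j=1..k-1} phi_{k-1,j} rho(j)],
  phi_{k,j} = phi_{k-1,j} - phi_{kk} phi_{k-1,k-j},  j = 1..k-1.
Step k = 1:
  phi_11 = rho(1) = 0.5677.
Step k = 2:
  phi_22 = [rho(2) - phi_11 rho(1)] / [1 - phi_11 rho(1)] = [0.6849 - (0.5677)(0.5677)] / [1 - (0.5677)(0.5677)]
         = 0.36261671 / 0.67771671 = 0.5351.
Therefore phi_{22} = 0.5351.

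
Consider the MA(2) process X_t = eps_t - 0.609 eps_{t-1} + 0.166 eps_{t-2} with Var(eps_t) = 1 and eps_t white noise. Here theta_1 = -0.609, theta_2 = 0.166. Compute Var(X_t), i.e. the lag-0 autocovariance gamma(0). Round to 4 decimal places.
\gamma(0) = 1.3984

For an MA(q) process X_t = eps_t + sum_i theta_i eps_{t-i} with
Var(eps_t) = sigma^2, the variance is
  gamma(0) = sigma^2 * (1 + sum_i theta_i^2).
  sum_i theta_i^2 = (-0.609)^2 + (0.166)^2 = 0.370881 + 0.027556 = 0.398437.
  gamma(0) = 1 * (1 + 0.398437) = 1 * 1.398437 = 1.398437, which rounds to 1.3984.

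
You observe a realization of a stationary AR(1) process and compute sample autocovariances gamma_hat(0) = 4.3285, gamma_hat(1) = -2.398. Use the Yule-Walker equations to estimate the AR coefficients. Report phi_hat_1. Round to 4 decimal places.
\hat\phi_{1} = -0.5540

The Yule-Walker equations for an AR(p) process read, in matrix form,
  Gamma_p phi = r_p,   with   (Gamma_p)_{ij} = gamma(|i - j|),
                       (r_p)_i = gamma(i),   i,j = 1..p.
Substitute the sample gammas (Toeplitz matrix and right-hand side of size 1):
  Gamma_p = [[4.3285]]
  r_p     = [-2.398]
With p = 1 this is the single equation gamma(0) phi_1 = gamma(1):
  phi_hat_1 = gamma(1) / gamma(0) = -2.398 / 4.3285 = -0.5540.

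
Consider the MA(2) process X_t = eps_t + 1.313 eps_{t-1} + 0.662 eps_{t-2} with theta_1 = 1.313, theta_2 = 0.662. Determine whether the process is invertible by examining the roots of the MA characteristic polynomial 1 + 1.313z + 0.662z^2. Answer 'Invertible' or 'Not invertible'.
\text{Invertible}

The MA(q) characteristic polynomial is P(z) = 1 + 1.313z + 0.662z^2.
Invertibility requires all roots to lie outside the unit circle, i.e. |z| > 1 for every root.
Set 1 + (1.313) z + (0.662) z^2 = 0, i.e. a z^2 + b z + c = 0 with a = 0.662, b = 1.313, c = 1.
Discriminant D = b^2 - 4ac = (1.313)^2 - 4*(0.662)*1 = 1.723969 - (2.648) = -0.924031.
D < 0, so the roots are the complex-conjugate pair z = (-b +/- i sqrt(-D)) / (2a) = -0.9917 +/- 0.726i.
For a conjugate pair |z|^2 = z * conj(z) = (product of roots) = c/a = 1/(0.662) = 1.510574, so |z| = sqrt(1.510574) = 1.2291 for both roots.
Moduli of all roots: 1.2291, 1.2291.
All moduli strictly greater than 1? Yes.
Verdict: Invertible.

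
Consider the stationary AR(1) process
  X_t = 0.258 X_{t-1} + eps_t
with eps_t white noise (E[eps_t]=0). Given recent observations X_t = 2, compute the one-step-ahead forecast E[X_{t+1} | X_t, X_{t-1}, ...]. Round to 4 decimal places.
E[X_{t+1} \mid \mathcal F_t] = 0.5160

For an AR(p) model X_t = c + sum_i phi_i X_{t-i} + eps_t, the
one-step-ahead conditional mean is
  E[X_{t+1} | X_t, ...] = c + sum_i phi_i X_{t+1-i}.
Substitute known values:
  E[X_{t+1} | ...] = (0.258) * (2)
                   = 0.5160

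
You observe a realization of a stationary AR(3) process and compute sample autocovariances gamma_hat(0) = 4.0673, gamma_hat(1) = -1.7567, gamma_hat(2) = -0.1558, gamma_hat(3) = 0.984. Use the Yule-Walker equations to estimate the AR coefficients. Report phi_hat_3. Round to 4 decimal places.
\hat\phi_{3} = 0.1350

The Yule-Walker equations for an AR(p) process read, in matrix form,
  Gamma_p phi = r_p,   with   (Gamma_p)_{ij} = gamma(|i - j|),
                       (r_p)_i = gamma(i),   i,j = 1..p.
Substitute the sample gammas (Toeplitz matrix and right-hand side of size 3):
  Gamma_p = [[4.0673, -1.7567, -0.1558], [-1.7567, 4.0673, -1.7567], [-0.1558, -1.7567, 4.0673]]
  r_p     = [-1.7567, -0.1558, 0.984]
Written out (R1..R3):
  (R1) 4.0673 phi_1 - 1.7567 phi_2 - 0.1558 phi_3 = -1.7567
  (R2) -1.7567 phi_1 + 4.0673 phi_2 - 1.7567 phi_3 = -0.1558
  (R3) -0.1558 phi_1 - 1.7567 phi_2 + 4.0673 phi_3 = 0.984
Gaussian elimination:
  R2 <- R2 - (-1.7567/4.0673) R1 = R2 - (-0.431908) R1:  3.308567 phi_2 - 1.823991 phi_3 = -0.914533
  R3 <- R3 - (-0.1558/4.0673) R1 = R3 - (-0.038306) R1:  -1.823991 phi_2 + 4.061332 phi_3 = 0.916709
  R3 <- R3 - (-1.823991/3.308567) R2 = R3 - (-0.551293) R2:  3.055778 phi_3 = 0.412533
Back-substitution:
  phi_hat_3 = 0.412533 / 3.055778 = 0.135001
  phi_hat_2 = (-0.914533 - (-1.823991)(0.135001)) / 3.308567 = -0.201989
  phi_hat_1 = (-1.7567 - (-1.7567)(-0.201989) - (-0.1558)(0.135001)) / 4.0673 = -0.513977
So phi_hat = [-0.5140, -0.2020, 0.1350].
Therefore phi_hat_3 = 0.1350.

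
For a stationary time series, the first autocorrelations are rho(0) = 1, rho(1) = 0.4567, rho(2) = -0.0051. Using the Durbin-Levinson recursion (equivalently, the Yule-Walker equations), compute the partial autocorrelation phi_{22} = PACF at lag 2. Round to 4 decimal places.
\phi_{22} = -0.2700

The PACF at lag k is phi_{kk}, the last component of the solution
to the Yule-Walker system G_k phi = r_k where
  (G_k)_{ij} = rho(|i - j|), (r_k)_i = rho(i), i,j = 1..k.
Equivalently, Durbin-Levinson gives phi_{kk} iteratively:
  phi_{11} = rho(1)
  phi_{kk} = [rho(k) - sum_{j=1..k-1} phi_{k-1,j} rho(k-j)]
            / [1 - sum_{j=1..k-1} phi_{k-1,j} rho(j)],
  phi_{k,j} = phi_{k-1,j} - phi_{kk} phi_{k-1,k-j},  j = 1..k-1.
Step k = 1:
  phi_11 = rho(1) = 0.4567.
Step k = 2:
  phi_22 = [rho(2) - phi_11 rho(1)] / [1 - phi_11 rho(1)] = [-0.0051 - (0.4567)(0.4567)] / [1 - (0.4567)(0.4567)]
         = -0.21367489 / 0.79142511 = -0.27.
Therefore phi_{22} = -0.2700.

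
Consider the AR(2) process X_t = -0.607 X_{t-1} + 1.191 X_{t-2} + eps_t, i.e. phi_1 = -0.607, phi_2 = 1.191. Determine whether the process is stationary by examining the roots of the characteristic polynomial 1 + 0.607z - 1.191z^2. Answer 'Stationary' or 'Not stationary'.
\text{Not stationary}

The AR(p) characteristic polynomial is P(z) = 1 + 0.607z - 1.191z^2.
Stationarity requires all roots to lie outside the unit circle, i.e. |z| > 1 for every root.
Set 1 + (0.607) z + (-1.191) z^2 = 0, i.e. a z^2 + b z + c = 0 with a = -1.191, b = 0.607, c = 1.
Discriminant D = b^2 - 4ac = (0.607)^2 - 4*(-1.191)*1 = 0.368449 - (-4.764) = 5.132449.
D >= 0, so the roots are real: z = (-b +/- sqrt(D)) / (2a) = (-0.607 +/- 2.265491) / (-2.382).
  z_1 = (-0.607 + 2.265491) / (-2.382) = -0.6963,   |z_1| = 0.6963.
  z_2 = (-0.607 - 2.265491) / (-2.382) = 1.2059,   |z_2| = 1.2059.
Moduli of all roots: 0.6963, 1.2059.
All moduli strictly greater than 1? No.
Verdict: Not stationary.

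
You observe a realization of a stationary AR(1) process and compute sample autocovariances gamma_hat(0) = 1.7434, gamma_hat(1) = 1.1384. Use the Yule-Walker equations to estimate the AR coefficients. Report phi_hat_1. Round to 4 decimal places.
\hat\phi_{1} = 0.6530

The Yule-Walker equations for an AR(p) process read, in matrix form,
  Gamma_p phi = r_p,   with   (Gamma_p)_{ij} = gamma(|i - j|),
                       (r_p)_i = gamma(i),   i,j = 1..p.
Substitute the sample gammas (Toeplitz matrix and right-hand side of size 1):
  Gamma_p = [[1.7434]]
  r_p     = [1.1384]
With p = 1 this is the single equation gamma(0) phi_1 = gamma(1):
  phi_hat_1 = gamma(1) / gamma(0) = 1.1384 / 1.7434 = 0.6530.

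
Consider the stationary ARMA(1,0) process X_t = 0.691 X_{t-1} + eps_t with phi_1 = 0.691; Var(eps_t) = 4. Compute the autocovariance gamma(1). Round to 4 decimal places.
\gamma(1) = 5.2898

Multiply the model equation by X_{t-k} and take expectations. With theta_0 = psi_0 = 1 and psi_j the MA(infinity) weights, this gives
  gamma(k) - sum_i phi_i gamma(k-i) = c_k,
  c_k = sigma^2 * sum_{j=k..q} theta_j psi_{j-k}   (c_k = 0 for k > q),
using gamma(-m) = gamma(m).
Pure AR (q = 0): c_0 = sigma^2 = 4, c_k = 0 for k >= 1.
Equations for k = 0 and k = 1 (AR order 1):
  gamma(0) = phi_1 gamma(1) + c_0
  gamma(1) = phi_1 gamma(0) + c_1
Substituting the second into the first: gamma(0) (1 - phi_1^2) = c_0 + phi_1 c_1, so
  gamma(0) = c_0 / (1 - phi_1^2) = 4 / (1 - (0.691)^2) = 4 / 0.522519 = 7.655224.
  gamma(1) = phi_1 gamma(0) = (0.691)(7.655224) = 5.28976.
Therefore gamma(1) = 5.2898 (to 4 decimal places).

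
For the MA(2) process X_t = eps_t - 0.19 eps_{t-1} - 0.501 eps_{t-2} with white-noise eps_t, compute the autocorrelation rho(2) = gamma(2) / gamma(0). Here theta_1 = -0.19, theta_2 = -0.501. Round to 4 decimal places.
\rho(2) = -0.3892

For an MA(q) process with theta_0 = 1, the autocovariance is
  gamma(k) = sigma^2 * sum_{i=0..q-k} theta_i * theta_{i+k},
and rho(k) = gamma(k) / gamma(0). Sigma^2 cancels.
  numerator   = (1)*(-0.501) = -0.501.
  denominator = (1)^2 + (-0.19)^2 + (-0.501)^2 = 1.287101.
  rho(2) = -0.501 / 1.287101 = -0.3892.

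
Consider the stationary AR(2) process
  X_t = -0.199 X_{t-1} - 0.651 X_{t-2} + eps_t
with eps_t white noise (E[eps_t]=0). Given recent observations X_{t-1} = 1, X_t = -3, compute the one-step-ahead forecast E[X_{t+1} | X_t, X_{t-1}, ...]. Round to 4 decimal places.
E[X_{t+1} \mid \mathcal F_t] = -0.0540

For an AR(p) model X_t = c + sum_i phi_i X_{t-i} + eps_t, the
one-step-ahead conditional mean is
  E[X_{t+1} | X_t, ...] = c + sum_i phi_i X_{t+1-i}.
Substitute known values:
  E[X_{t+1} | ...] = (-0.199) * (-3) + (-0.651) * (1)
                   = -0.0540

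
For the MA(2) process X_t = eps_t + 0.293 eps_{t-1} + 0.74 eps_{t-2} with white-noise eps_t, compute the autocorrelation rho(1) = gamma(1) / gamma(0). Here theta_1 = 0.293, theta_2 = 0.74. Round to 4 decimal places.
\rho(1) = 0.3121

For an MA(q) process with theta_0 = 1, the autocovariance is
  gamma(k) = sigma^2 * sum_{i=0..q-k} theta_i * theta_{i+k},
and rho(k) = gamma(k) / gamma(0). Sigma^2 cancels.
  numerator   = (1)*(0.293) + (0.293)*(0.74) = 0.50982.
  denominator = (1)^2 + (0.293)^2 + (0.74)^2 = 1.633449.
  rho(1) = 0.50982 / 1.633449 = 0.3121.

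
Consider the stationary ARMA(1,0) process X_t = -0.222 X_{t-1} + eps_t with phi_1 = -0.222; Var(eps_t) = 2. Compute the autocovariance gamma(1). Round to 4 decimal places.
\gamma(1) = -0.4670

Multiply the model equation by X_{t-k} and take expectations. With theta_0 = psi_0 = 1 and psi_j the MA(infinity) weights, this gives
  gamma(k) - sum_i phi_i gamma(k-i) = c_k,
  c_k = sigma^2 * sum_{j=k..q} theta_j psi_{j-k}   (c_k = 0 for k > q),
using gamma(-m) = gamma(m).
Pure AR (q = 0): c_0 = sigma^2 = 2, c_k = 0 for k >= 1.
Equations for k = 0 and k = 1 (AR order 1):
  gamma(0) = phi_1 gamma(1) + c_0
  gamma(1) = phi_1 gamma(0) + c_1
Substituting the second into the first: gamma(0) (1 - phi_1^2) = c_0 + phi_1 c_1, so
  gamma(0) = c_0 / (1 - phi_1^2) = 2 / (1 - (-0.222)^2) = 2 / 0.950716 = 2.103678.
  gamma(1) = phi_1 gamma(0) = (-0.222)(2.103678) = -0.467016.
Therefore gamma(1) = -0.4670 (to 4 decimal places).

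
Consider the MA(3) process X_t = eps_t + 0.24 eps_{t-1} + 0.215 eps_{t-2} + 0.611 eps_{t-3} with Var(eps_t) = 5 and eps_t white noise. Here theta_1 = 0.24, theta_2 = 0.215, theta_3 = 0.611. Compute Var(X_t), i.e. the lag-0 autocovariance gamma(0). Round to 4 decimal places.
\gamma(0) = 7.3857

For an MA(q) process X_t = eps_t + sum_i theta_i eps_{t-i} with
Var(eps_t) = sigma^2, the variance is
  gamma(0) = sigma^2 * (1 + sum_i theta_i^2).
  sum_i theta_i^2 = (0.24)^2 + (0.215)^2 + (0.611)^2 = 0.0576 + 0.046225 + 0.373321 = 0.477146.
  gamma(0) = 5 * (1 + 0.477146) = 5 * 1.477146 = 7.38573, which rounds to 7.3857.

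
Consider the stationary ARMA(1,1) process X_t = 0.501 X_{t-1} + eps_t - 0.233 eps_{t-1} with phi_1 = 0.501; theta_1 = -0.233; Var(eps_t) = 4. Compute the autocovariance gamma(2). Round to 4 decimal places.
\gamma(2) = 0.6333

Multiply the model equation by X_{t-k} and take expectations. With theta_0 = psi_0 = 1 and psi_j the MA(infinity) weights, this gives
  gamma(k) - sum_i phi_i gamma(k-i) = c_k,
  c_k = sigma^2 * sum_{j=k..q} theta_j psi_{j-k}   (c_k = 0 for k > q),
using gamma(-m) = gamma(m).
psi-weights needed (psi_j = theta_j + sum_i phi_i psi_{j-i}):
  psi_1 = theta_1 + phi_1 = -0.233 + (0.501) = 0.268
Right-hand sides:
  c_0 = sigma^2 (1 + theta_1 psi_1) = 4 * (1 + (-0.233)(0.268)) = 4 * 0.937556 = 3.750224
  c_1 = sigma^2 theta_1 = 4 * (-0.233) = -0.932
  c_2 = 0
Equations for k = 0 and k = 1 (AR order 1):
  gamma(0) = phi_1 gamma(1) + c_0
  gamma(1) = phi_1 gamma(0) + c_1
Substituting the second into the first: gamma(0) (1 - phi_1^2) = c_0 + phi_1 c_1, so
  gamma(0) = (c_0 + phi_1 c_1) / (1 - phi_1^2) = (3.750224 + (0.501)(-0.932)) / (1 - (0.501)^2) = 3.283292 / 0.748999 = 4.383573.
  gamma(1) = phi_1 gamma(0) + c_1 = (0.501)(4.383573) + (-0.932) = 1.26417.
For k = 2 (> q): gamma(2) = phi_1 gamma(1) = (0.501)(1.26417) = 0.633349.
Therefore gamma(2) = 0.6333 (to 4 decimal places).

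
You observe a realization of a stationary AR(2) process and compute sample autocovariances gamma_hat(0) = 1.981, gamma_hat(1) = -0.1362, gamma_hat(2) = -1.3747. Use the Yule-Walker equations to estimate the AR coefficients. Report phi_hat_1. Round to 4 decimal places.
\hat\phi_{1} = -0.1170

The Yule-Walker equations for an AR(p) process read, in matrix form,
  Gamma_p phi = r_p,   with   (Gamma_p)_{ij} = gamma(|i - j|),
                       (r_p)_i = gamma(i),   i,j = 1..p.
Substitute the sample gammas (Toeplitz matrix and right-hand side of size 2):
  Gamma_p = [[1.981, -0.1362], [-0.1362, 1.981]]
  r_p     = [-0.1362, -1.3747]
Written out:
  1.981 phi_1 - 0.1362 phi_2 = -0.1362
  -0.1362 phi_1 + 1.981 phi_2 = -1.3747
Solve by Cramer's rule:
  det = gamma(0)^2 - gamma(1)^2 = (1.981)^2 - (-0.1362)^2 = 3.924361 - 0.01855044 = 3.90581056
  phi_hat_1 = [gamma(1) gamma(0) - gamma(1) gamma(2)] / det = [(-0.1362)(1.981) - (-0.1362)(-1.3747)] / 3.90581056 = -0.45704634 / 3.90581056 = -0.117
  phi_hat_2 = [gamma(0) gamma(2) - gamma(1)^2] / det = [(1.981)(-1.3747) - (-0.1362)^2] / 3.90581056 = -2.74183114 / 3.90581056 = -0.702
So phi_hat = [-0.1170, -0.7020].
Therefore phi_hat_1 = -0.1170.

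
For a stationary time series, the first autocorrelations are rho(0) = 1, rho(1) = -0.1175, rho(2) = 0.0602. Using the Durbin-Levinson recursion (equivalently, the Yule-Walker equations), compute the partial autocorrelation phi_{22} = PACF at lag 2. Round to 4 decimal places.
\phi_{22} = 0.0470

The PACF at lag k is phi_{kk}, the last component of the solution
to the Yule-Walker system G_k phi = r_k where
  (G_k)_{ij} = rho(|i - j|), (r_k)_i = rho(i), i,j = 1..k.
Equivalently, Durbin-Levinson gives phi_{kk} iteratively:
  phi_{11} = rho(1)
  phi_{kk} = [rho(k) - sum_{j=1..k-1} phi_{k-1,j} rho(k-j)]
            / [1 - sum_{j=1..k-1} phi_{k-1,j} rho(j)],
  phi_{k,j} = phi_{k-1,j} - phi_{kk} phi_{k-1,k-j},  j = 1..k-1.
Step k = 1:
  phi_11 = rho(1) = -0.1175.
Step k = 2:
  phi_22 = [rho(2) - phi_11 rho(1)] / [1 - phi_11 rho(1)] = [0.0602 - (-0.1175)(-0.1175)] / [1 - (-0.1175)(-0.1175)]
         = 0.04639375 / 0.98619375 = 0.047.
Therefore phi_{22} = 0.0470.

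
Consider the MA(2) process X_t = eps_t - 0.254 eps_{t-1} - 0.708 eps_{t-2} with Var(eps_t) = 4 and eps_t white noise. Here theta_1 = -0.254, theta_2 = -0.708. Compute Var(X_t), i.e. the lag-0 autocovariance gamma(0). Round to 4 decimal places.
\gamma(0) = 6.2631

For an MA(q) process X_t = eps_t + sum_i theta_i eps_{t-i} with
Var(eps_t) = sigma^2, the variance is
  gamma(0) = sigma^2 * (1 + sum_i theta_i^2).
  sum_i theta_i^2 = (-0.254)^2 + (-0.708)^2 = 0.064516 + 0.501264 = 0.56578.
  gamma(0) = 4 * (1 + 0.56578) = 4 * 1.56578 = 6.26312, which rounds to 6.2631.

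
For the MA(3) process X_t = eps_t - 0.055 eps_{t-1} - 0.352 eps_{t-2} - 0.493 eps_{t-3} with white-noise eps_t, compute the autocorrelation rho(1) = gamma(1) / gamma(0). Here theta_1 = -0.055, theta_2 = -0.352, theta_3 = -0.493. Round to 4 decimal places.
\rho(1) = 0.1007

For an MA(q) process with theta_0 = 1, the autocovariance is
  gamma(k) = sigma^2 * sum_{i=0..q-k} theta_i * theta_{i+k},
and rho(k) = gamma(k) / gamma(0). Sigma^2 cancels.
  numerator   = (1)*(-0.055) + (-0.055)*(-0.352) + (-0.352)*(-0.493) = 0.137896.
  denominator = (1)^2 + (-0.055)^2 + (-0.352)^2 + (-0.493)^2 = 1.369978.
  rho(1) = 0.137896 / 1.369978 = 0.1007.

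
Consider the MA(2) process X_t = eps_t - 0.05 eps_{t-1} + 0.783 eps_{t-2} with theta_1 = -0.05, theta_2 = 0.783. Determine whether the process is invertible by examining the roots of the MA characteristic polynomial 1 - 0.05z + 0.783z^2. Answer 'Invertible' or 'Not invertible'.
\text{Invertible}

The MA(q) characteristic polynomial is P(z) = 1 - 0.05z + 0.783z^2.
Invertibility requires all roots to lie outside the unit circle, i.e. |z| > 1 for every root.
Set 1 + (-0.05) z + (0.783) z^2 = 0, i.e. a z^2 + b z + c = 0 with a = 0.783, b = -0.05, c = 1.
Discriminant D = b^2 - 4ac = (-0.05)^2 - 4*(0.783)*1 = 0.0025 - (3.132) = -3.1295.
D < 0, so the roots are the complex-conjugate pair z = (-b +/- i sqrt(-D)) / (2a) = 0.0319 +/- 1.1297i.
For a conjugate pair |z|^2 = z * conj(z) = (product of roots) = c/a = 1/(0.783) = 1.277139, so |z| = sqrt(1.277139) = 1.1301 for both roots.
Moduli of all roots: 1.1301, 1.1301.
All moduli strictly greater than 1? Yes.
Verdict: Invertible.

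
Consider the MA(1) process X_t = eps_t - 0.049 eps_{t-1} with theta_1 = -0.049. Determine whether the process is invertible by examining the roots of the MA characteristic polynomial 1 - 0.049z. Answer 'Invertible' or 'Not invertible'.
\text{Invertible}

The MA(q) characteristic polynomial is P(z) = 1 - 0.049z.
Invertibility requires all roots to lie outside the unit circle, i.e. |z| > 1 for every root.
This is linear in z: 1 + (-0.049) z = 0  =>  z = -1/(-0.049) = 20.408163,  |z| = 20.408163.
Moduli of all roots: 20.4082.
All moduli strictly greater than 1? Yes.
Verdict: Invertible.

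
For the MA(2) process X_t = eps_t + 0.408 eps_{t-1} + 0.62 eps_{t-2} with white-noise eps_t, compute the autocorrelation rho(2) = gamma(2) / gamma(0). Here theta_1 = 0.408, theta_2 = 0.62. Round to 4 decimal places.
\rho(2) = 0.3998

For an MA(q) process with theta_0 = 1, the autocovariance is
  gamma(k) = sigma^2 * sum_{i=0..q-k} theta_i * theta_{i+k},
and rho(k) = gamma(k) / gamma(0). Sigma^2 cancels.
  numerator   = (1)*(0.62) = 0.62.
  denominator = (1)^2 + (0.408)^2 + (0.62)^2 = 1.550864.
  rho(2) = 0.62 / 1.550864 = 0.3998.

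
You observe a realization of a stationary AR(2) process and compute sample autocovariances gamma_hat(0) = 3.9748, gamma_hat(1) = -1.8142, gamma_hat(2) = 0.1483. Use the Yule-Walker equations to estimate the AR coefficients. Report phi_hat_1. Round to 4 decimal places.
\hat\phi_{1} = -0.5550

The Yule-Walker equations for an AR(p) process read, in matrix form,
  Gamma_p phi = r_p,   with   (Gamma_p)_{ij} = gamma(|i - j|),
                       (r_p)_i = gamma(i),   i,j = 1..p.
Substitute the sample gammas (Toeplitz matrix and right-hand side of size 2):
  Gamma_p = [[3.9748, -1.8142], [-1.8142, 3.9748]]
  r_p     = [-1.8142, 0.1483]
Written out:
  3.9748 phi_1 - 1.8142 phi_2 = -1.8142
  -1.8142 phi_1 + 3.9748 phi_2 = 0.1483
Solve by Cramer's rule:
  det = gamma(0)^2 - gamma(1)^2 = (3.9748)^2 - (-1.8142)^2 = 15.79903504 - 3.29132164 = 12.5077134
  phi_hat_1 = [gamma(1) gamma(0) - gamma(1) gamma(2)] / det = [(-1.8142)(3.9748) - (-1.8142)(0.1483)] / 12.5077134 = -6.9420363 / 12.5077134 = -0.555
  phi_hat_2 = [gamma(0) gamma(2) - gamma(1)^2] / det = [(3.9748)(0.1483) - (-1.8142)^2] / 12.5077134 = -2.7018588 / 12.5077134 = -0.216
So phi_hat = [-0.5550, -0.2160].
Therefore phi_hat_1 = -0.5550.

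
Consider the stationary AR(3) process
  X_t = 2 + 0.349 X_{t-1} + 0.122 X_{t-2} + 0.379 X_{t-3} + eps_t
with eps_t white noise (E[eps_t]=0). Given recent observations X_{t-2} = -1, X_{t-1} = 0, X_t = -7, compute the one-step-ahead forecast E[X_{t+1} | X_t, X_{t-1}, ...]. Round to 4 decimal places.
E[X_{t+1} \mid \mathcal F_t] = -0.8220

For an AR(p) model X_t = c + sum_i phi_i X_{t-i} + eps_t, the
one-step-ahead conditional mean is
  E[X_{t+1} | X_t, ...] = c + sum_i phi_i X_{t+1-i}.
Substitute known values:
  E[X_{t+1} | ...] = 2 + (0.349) * (-7) + (0.122) * (0) + (0.379) * (-1)
                   = -0.8220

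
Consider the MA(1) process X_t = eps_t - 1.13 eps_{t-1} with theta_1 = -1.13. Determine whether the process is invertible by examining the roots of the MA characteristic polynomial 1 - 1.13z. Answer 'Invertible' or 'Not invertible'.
\text{Not invertible}

The MA(q) characteristic polynomial is P(z) = 1 - 1.13z.
Invertibility requires all roots to lie outside the unit circle, i.e. |z| > 1 for every root.
This is linear in z: 1 + (-1.13) z = 0  =>  z = -1/(-1.13) = 0.884956,  |z| = 0.884956.
Moduli of all roots: 0.8850.
All moduli strictly greater than 1? No.
Verdict: Not invertible.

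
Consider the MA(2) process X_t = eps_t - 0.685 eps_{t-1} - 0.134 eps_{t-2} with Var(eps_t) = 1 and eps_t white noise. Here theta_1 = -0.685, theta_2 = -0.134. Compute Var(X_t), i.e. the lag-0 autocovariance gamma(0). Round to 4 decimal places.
\gamma(0) = 1.4872

For an MA(q) process X_t = eps_t + sum_i theta_i eps_{t-i} with
Var(eps_t) = sigma^2, the variance is
  gamma(0) = sigma^2 * (1 + sum_i theta_i^2).
  sum_i theta_i^2 = (-0.685)^2 + (-0.134)^2 = 0.469225 + 0.017956 = 0.487181.
  gamma(0) = 1 * (1 + 0.487181) = 1 * 1.487181 = 1.487181, which rounds to 1.4872.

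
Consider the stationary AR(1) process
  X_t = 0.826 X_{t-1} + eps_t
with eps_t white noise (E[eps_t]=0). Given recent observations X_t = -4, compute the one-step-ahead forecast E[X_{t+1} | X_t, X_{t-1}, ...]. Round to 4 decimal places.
E[X_{t+1} \mid \mathcal F_t] = -3.3040

For an AR(p) model X_t = c + sum_i phi_i X_{t-i} + eps_t, the
one-step-ahead conditional mean is
  E[X_{t+1} | X_t, ...] = c + sum_i phi_i X_{t+1-i}.
Substitute known values:
  E[X_{t+1} | ...] = (0.826) * (-4)
                   = -3.3040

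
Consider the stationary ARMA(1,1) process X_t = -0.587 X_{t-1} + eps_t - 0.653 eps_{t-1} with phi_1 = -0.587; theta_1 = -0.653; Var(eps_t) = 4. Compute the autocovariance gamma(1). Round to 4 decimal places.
\gamma(1) = -10.4683

Multiply the model equation by X_{t-k} and take expectations. With theta_0 = psi_0 = 1 and psi_j the MA(infinity) weights, this gives
  gamma(k) - sum_i phi_i gamma(k-i) = c_k,
  c_k = sigma^2 * sum_{j=k..q} theta_j psi_{j-k}   (c_k = 0 for k > q),
using gamma(-m) = gamma(m).
psi-weights needed (psi_j = theta_j + sum_i phi_i psi_{j-i}):
  psi_1 = theta_1 + phi_1 = -0.653 + (-0.587) = -1.24
Right-hand sides:
  c_0 = sigma^2 (1 + theta_1 psi_1) = 4 * (1 + (-0.653)(-1.24)) = 4 * 1.80972 = 7.23888
  c_1 = sigma^2 theta_1 = 4 * (-0.653) = -2.612
  c_2 = 0
Equations for k = 0 and k = 1 (AR order 1):
  gamma(0) = phi_1 gamma(1) + c_0
  gamma(1) = phi_1 gamma(0) + c_1
Substituting the second into the first: gamma(0) (1 - phi_1^2) = c_0 + phi_1 c_1, so
  gamma(0) = (c_0 + phi_1 c_1) / (1 - phi_1^2) = (7.23888 + (-0.587)(-2.612)) / (1 - (-0.587)^2) = 8.772124 / 0.655431 = 13.383749.
  gamma(1) = phi_1 gamma(0) + c_1 = (-0.587)(13.383749) + (-2.612) = -10.468261.
Therefore gamma(1) = -10.4683 (to 4 decimal places).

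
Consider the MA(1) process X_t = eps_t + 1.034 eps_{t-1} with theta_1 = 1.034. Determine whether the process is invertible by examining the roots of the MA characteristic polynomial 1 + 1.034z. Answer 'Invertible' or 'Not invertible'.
\text{Not invertible}

The MA(q) characteristic polynomial is P(z) = 1 + 1.034z.
Invertibility requires all roots to lie outside the unit circle, i.e. |z| > 1 for every root.
This is linear in z: 1 + (1.034) z = 0  =>  z = -1/(1.034) = -0.967118,  |z| = 0.967118.
Moduli of all roots: 0.9671.
All moduli strictly greater than 1? No.
Verdict: Not invertible.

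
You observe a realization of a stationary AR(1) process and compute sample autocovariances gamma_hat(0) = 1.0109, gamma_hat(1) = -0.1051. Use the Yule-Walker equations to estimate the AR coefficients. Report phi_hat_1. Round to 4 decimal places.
\hat\phi_{1} = -0.1040

The Yule-Walker equations for an AR(p) process read, in matrix form,
  Gamma_p phi = r_p,   with   (Gamma_p)_{ij} = gamma(|i - j|),
                       (r_p)_i = gamma(i),   i,j = 1..p.
Substitute the sample gammas (Toeplitz matrix and right-hand side of size 1):
  Gamma_p = [[1.0109]]
  r_p     = [-0.1051]
With p = 1 this is the single equation gamma(0) phi_1 = gamma(1):
  phi_hat_1 = gamma(1) / gamma(0) = -0.1051 / 1.0109 = -0.1040.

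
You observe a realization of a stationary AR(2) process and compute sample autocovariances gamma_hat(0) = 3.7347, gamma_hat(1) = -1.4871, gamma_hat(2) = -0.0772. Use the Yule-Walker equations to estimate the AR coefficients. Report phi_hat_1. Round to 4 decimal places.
\hat\phi_{1} = -0.4830

The Yule-Walker equations for an AR(p) process read, in matrix form,
  Gamma_p phi = r_p,   with   (Gamma_p)_{ij} = gamma(|i - j|),
                       (r_p)_i = gamma(i),   i,j = 1..p.
Substitute the sample gammas (Toeplitz matrix and right-hand side of size 2):
  Gamma_p = [[3.7347, -1.4871], [-1.4871, 3.7347]]
  r_p     = [-1.4871, -0.0772]
Written out:
  3.7347 phi_1 - 1.4871 phi_2 = -1.4871
  -1.4871 phi_1 + 3.7347 phi_2 = -0.0772
Solve by Cramer's rule:
  det = gamma(0)^2 - gamma(1)^2 = (3.7347)^2 - (-1.4871)^2 = 13.94798409 - 2.21146641 = 11.73651768
  phi_hat_1 = [gamma(1) gamma(0) - gamma(1) gamma(2)] / det = [(-1.4871)(3.7347) - (-1.4871)(-0.0772)] / 11.73651768 = -5.66867649 / 11.73651768 = -0.483
  phi_hat_2 = [gamma(0) gamma(2) - gamma(1)^2] / det = [(3.7347)(-0.0772) - (-1.4871)^2] / 11.73651768 = -2.49978525 / 11.73651768 = -0.213
So phi_hat = [-0.4830, -0.2130].
Therefore phi_hat_1 = -0.4830.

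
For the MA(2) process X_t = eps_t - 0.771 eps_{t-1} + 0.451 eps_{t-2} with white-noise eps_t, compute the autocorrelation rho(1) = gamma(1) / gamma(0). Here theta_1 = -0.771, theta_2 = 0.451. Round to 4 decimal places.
\rho(1) = -0.6223

For an MA(q) process with theta_0 = 1, the autocovariance is
  gamma(k) = sigma^2 * sum_{i=0..q-k} theta_i * theta_{i+k},
and rho(k) = gamma(k) / gamma(0). Sigma^2 cancels.
  numerator   = (1)*(-0.771) + (-0.771)*(0.451) = -1.118721.
  denominator = (1)^2 + (-0.771)^2 + (0.451)^2 = 1.797842.
  rho(1) = -1.118721 / 1.797842 = -0.6223.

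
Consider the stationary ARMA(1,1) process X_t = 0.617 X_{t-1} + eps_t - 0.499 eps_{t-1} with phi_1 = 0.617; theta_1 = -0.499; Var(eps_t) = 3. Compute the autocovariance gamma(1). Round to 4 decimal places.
\gamma(1) = 0.3956

Multiply the model equation by X_{t-k} and take expectations. With theta_0 = psi_0 = 1 and psi_j the MA(infinity) weights, this gives
  gamma(k) - sum_i phi_i gamma(k-i) = c_k,
  c_k = sigma^2 * sum_{j=k..q} theta_j psi_{j-k}   (c_k = 0 for k > q),
using gamma(-m) = gamma(m).
psi-weights needed (psi_j = theta_j + sum_i phi_i psi_{j-i}):
  psi_1 = theta_1 + phi_1 = -0.499 + (0.617) = 0.118
Right-hand sides:
  c_0 = sigma^2 (1 + theta_1 psi_1) = 3 * (1 + (-0.499)(0.118)) = 3 * 0.941118 = 2.823354
  c_1 = sigma^2 theta_1 = 3 * (-0.499) = -1.497
  c_2 = 0
Equations for k = 0 and k = 1 (AR order 1):
  gamma(0) = phi_1 gamma(1) + c_0
  gamma(1) = phi_1 gamma(0) + c_1
Substituting the second into the first: gamma(0) (1 - phi_1^2) = c_0 + phi_1 c_1, so
  gamma(0) = (c_0 + phi_1 c_1) / (1 - phi_1^2) = (2.823354 + (0.617)(-1.497)) / (1 - (0.617)^2) = 1.899705 / 0.619311 = 3.067449.
  gamma(1) = phi_1 gamma(0) + c_1 = (0.617)(3.067449) + (-1.497) = 0.395616.
Therefore gamma(1) = 0.3956 (to 4 decimal places).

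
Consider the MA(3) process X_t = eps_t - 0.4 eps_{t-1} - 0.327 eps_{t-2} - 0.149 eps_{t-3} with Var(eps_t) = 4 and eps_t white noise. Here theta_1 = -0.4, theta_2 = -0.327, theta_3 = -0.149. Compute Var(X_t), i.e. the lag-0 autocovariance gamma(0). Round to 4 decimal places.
\gamma(0) = 5.1565

For an MA(q) process X_t = eps_t + sum_i theta_i eps_{t-i} with
Var(eps_t) = sigma^2, the variance is
  gamma(0) = sigma^2 * (1 + sum_i theta_i^2).
  sum_i theta_i^2 = (-0.4)^2 + (-0.327)^2 + (-0.149)^2 = 0.16 + 0.106929 + 0.022201 = 0.28913.
  gamma(0) = 4 * (1 + 0.28913) = 4 * 1.28913 = 5.15652, which rounds to 5.1565.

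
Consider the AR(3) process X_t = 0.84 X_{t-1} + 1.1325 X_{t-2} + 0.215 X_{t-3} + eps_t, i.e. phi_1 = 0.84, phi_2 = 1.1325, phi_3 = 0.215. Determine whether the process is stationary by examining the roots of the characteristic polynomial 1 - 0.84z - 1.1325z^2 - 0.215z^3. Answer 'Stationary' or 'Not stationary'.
\text{Not stationary}

The AR(p) characteristic polynomial is P(z) = 1 - 0.84z - 1.1325z^2 - 0.215z^3.
Stationarity requires all roots to lie outside the unit circle, i.e. |z| > 1 for every root.
Degree 3: look for a simple real root z0 first, then factor out (1 - z/z0) and solve the remaining quadratic.
Testing z0 = -4: P(-4) = 1 + (-0.84)(-4) + (-1.1325)(-4)^2 + (-0.215)(-4)^3
  = 1 + (3.36) + (-18.12) + (13.76) = 0.  So z_0 = -4 is a root, |z_0| = 4.
Divide out the factor (1 + 0.25 z) = (1 - z/z0) (since 1/z0 = -0.25):
  P(z) = (1 + 0.25 z)(1 + (-1.09) z + (-0.86) z^2)
  [check: z-coef -1.09 - (-0.25) = -0.84; z^2-coef -0.86 - (-0.25)(-1.09) = -1.1325; z^3-coef -(-0.25)(-0.86) = -0.215.]
Remaining roots from the quadratic factor 1 + (-1.09) z + (-0.86) z^2:
  Set 1 + (-1.09) z + (-0.86) z^2 = 0, i.e. a z^2 + b z + c = 0 with a = -0.86, b = -1.09, c = 1.
  Discriminant D = b^2 - 4ac = (-1.09)^2 - 4*(-0.86)*1 = 1.1881 - (-3.44) = 4.6281.
  D >= 0, so the roots are real: z = (-b +/- sqrt(D)) / (2a) = (1.09 +/- 2.151302) / (-1.72).
    z_1 = (1.09 + 2.151302) / (-1.72) = -1.8845,   |z_1| = 1.8845.
    z_2 = (1.09 - 2.151302) / (-1.72) = 0.617,   |z_2| = 0.617.
Moduli of all roots: 4.0000, 1.8845, 0.6170.
All moduli strictly greater than 1? No.
Verdict: Not stationary.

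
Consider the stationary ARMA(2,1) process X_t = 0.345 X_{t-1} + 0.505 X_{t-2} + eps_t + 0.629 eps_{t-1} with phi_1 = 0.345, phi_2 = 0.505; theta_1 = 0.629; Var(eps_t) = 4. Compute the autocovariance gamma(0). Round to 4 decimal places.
\gamma(0) = 23.7273

Multiply the model equation by X_{t-k} and take expectations. With theta_0 = psi_0 = 1 and psi_j the MA(infinity) weights, this gives
  gamma(k) - sum_i phi_i gamma(k-i) = c_k,
  c_k = sigma^2 * sum_{j=k..q} theta_j psi_{j-k}   (c_k = 0 for k > q),
using gamma(-m) = gamma(m).
psi-weights needed (psi_j = theta_j + sum_i phi_i psi_{j-i}):
  psi_1 = theta_1 + phi_1 = 0.629 + (0.345) = 0.974
Right-hand sides:
  c_0 = sigma^2 (1 + theta_1 psi_1) = 4 * (1 + (0.629)(0.974)) = 4 * 1.612646 = 6.450584
  c_1 = sigma^2 theta_1 = 4 * (0.629) = 2.516
  c_2 = 0
Equations for k = 0, 1, 2 (AR order 2, c_2 = 0):
  (E0) gamma(0) = phi_1 gamma(1) + phi_2 gamma(2) + c_0
  (E1) gamma(1) = phi_1 gamma(0) + phi_2 gamma(1) + c_1
  (E2) gamma(2) = phi_1 gamma(1) + phi_2 gamma(0)
From (E1): gamma(1) = A gamma(0) + B with
  A = phi_1 / (1 - phi_2) = 0.345 / 0.495 = 0.69697,   B = c_1 / (1 - phi_2) = 2.516 / 0.495 = 5.082828.
Insert (E2) into (E0): gamma(0) (1 - phi_2^2) = phi_1 (1 + phi_2) gamma(1) + c_0.
  phi_1 (1 + phi_2) = (0.345)(1.505) = 0.519225,   1 - phi_2^2 = 0.744975.
Replace gamma(1) by A gamma(0) + B and collect gamma(0):
  gamma(0) [0.744975 - (0.519225)(0.69697)] = (0.519225)(5.082828) + 6.450584
  gamma(0) * 0.383091 = 9.089716
  gamma(0) = 9.089716 / 0.383091 = 23.727307.
Therefore gamma(0) = 23.7273 (to 4 decimal places).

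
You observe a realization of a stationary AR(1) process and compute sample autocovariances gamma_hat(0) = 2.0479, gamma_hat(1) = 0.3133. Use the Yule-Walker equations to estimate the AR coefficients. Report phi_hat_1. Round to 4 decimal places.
\hat\phi_{1} = 0.1530

The Yule-Walker equations for an AR(p) process read, in matrix form,
  Gamma_p phi = r_p,   with   (Gamma_p)_{ij} = gamma(|i - j|),
                       (r_p)_i = gamma(i),   i,j = 1..p.
Substitute the sample gammas (Toeplitz matrix and right-hand side of size 1):
  Gamma_p = [[2.0479]]
  r_p     = [0.3133]
With p = 1 this is the single equation gamma(0) phi_1 = gamma(1):
  phi_hat_1 = gamma(1) / gamma(0) = 0.3133 / 2.0479 = 0.1530.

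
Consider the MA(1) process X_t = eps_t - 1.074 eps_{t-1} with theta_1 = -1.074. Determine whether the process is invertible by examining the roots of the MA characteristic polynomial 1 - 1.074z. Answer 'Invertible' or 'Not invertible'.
\text{Not invertible}

The MA(q) characteristic polynomial is P(z) = 1 - 1.074z.
Invertibility requires all roots to lie outside the unit circle, i.e. |z| > 1 for every root.
This is linear in z: 1 + (-1.074) z = 0  =>  z = -1/(-1.074) = 0.931099,  |z| = 0.931099.
Moduli of all roots: 0.9311.
All moduli strictly greater than 1? No.
Verdict: Not invertible.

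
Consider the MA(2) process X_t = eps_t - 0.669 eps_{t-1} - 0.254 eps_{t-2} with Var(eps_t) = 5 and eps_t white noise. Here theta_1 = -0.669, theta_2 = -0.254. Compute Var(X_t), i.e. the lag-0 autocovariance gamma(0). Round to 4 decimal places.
\gamma(0) = 7.5604

For an MA(q) process X_t = eps_t + sum_i theta_i eps_{t-i} with
Var(eps_t) = sigma^2, the variance is
  gamma(0) = sigma^2 * (1 + sum_i theta_i^2).
  sum_i theta_i^2 = (-0.669)^2 + (-0.254)^2 = 0.447561 + 0.064516 = 0.512077.
  gamma(0) = 5 * (1 + 0.512077) = 5 * 1.512077 = 7.560385, which rounds to 7.5604.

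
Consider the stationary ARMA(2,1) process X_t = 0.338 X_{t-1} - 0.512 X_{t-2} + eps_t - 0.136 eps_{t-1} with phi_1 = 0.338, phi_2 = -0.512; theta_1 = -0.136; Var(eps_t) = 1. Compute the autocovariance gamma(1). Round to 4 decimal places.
\gamma(1) = 0.2155

Multiply the model equation by X_{t-k} and take expectations. With theta_0 = psi_0 = 1 and psi_j the MA(infinity) weights, this gives
  gamma(k) - sum_i phi_i gamma(k-i) = c_k,
  c_k = sigma^2 * sum_{j=k..q} theta_j psi_{j-k}   (c_k = 0 for k > q),
using gamma(-m) = gamma(m).
psi-weights needed (psi_j = theta_j + sum_i phi_i psi_{j-i}):
  psi_1 = theta_1 + phi_1 = -0.136 + (0.338) = 0.202
Right-hand sides:
  c_0 = sigma^2 (1 + theta_1 psi_1) = 1 * (1 + (-0.136)(0.202)) = 1 * 0.972528 = 0.972528
  c_1 = sigma^2 theta_1 = 1 * (-0.136) = -0.136
  c_2 = 0
Equations for k = 0, 1, 2 (AR order 2, c_2 = 0):
  (E0) gamma(0) = phi_1 gamma(1) + phi_2 gamma(2) + c_0
  (E1) gamma(1) = phi_1 gamma(0) + phi_2 gamma(1) + c_1
  (E2) gamma(2) = phi_1 gamma(1) + phi_2 gamma(0)
From (E1): gamma(1) = A gamma(0) + B with
  A = phi_1 / (1 - phi_2) = 0.338 / 1.512 = 0.223545,   B = c_1 / (1 - phi_2) = -0.136 / 1.512 = -0.089947.
Insert (E2) into (E0): gamma(0) (1 - phi_2^2) = phi_1 (1 + phi_2) gamma(1) + c_0.
  phi_1 (1 + phi_2) = (0.338)(0.488) = 0.164944,   1 - phi_2^2 = 0.737856.
Replace gamma(1) by A gamma(0) + B and collect gamma(0):
  gamma(0) [0.737856 - (0.164944)(0.223545)] = (0.164944)(-0.089947) + 0.972528
  gamma(0) * 0.700984 = 0.957692
  gamma(0) = 0.957692 / 0.700984 = 1.366211.
  gamma(1) = A gamma(0) + B = (0.223545)(1.366211) + (-0.089947) = 0.215463.
Therefore gamma(1) = 0.2155 (to 4 decimal places).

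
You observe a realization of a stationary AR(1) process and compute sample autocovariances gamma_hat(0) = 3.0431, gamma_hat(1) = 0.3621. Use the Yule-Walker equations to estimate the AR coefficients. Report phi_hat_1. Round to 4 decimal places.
\hat\phi_{1} = 0.1190

The Yule-Walker equations for an AR(p) process read, in matrix form,
  Gamma_p phi = r_p,   with   (Gamma_p)_{ij} = gamma(|i - j|),
                       (r_p)_i = gamma(i),   i,j = 1..p.
Substitute the sample gammas (Toeplitz matrix and right-hand side of size 1):
  Gamma_p = [[3.0431]]
  r_p     = [0.3621]
With p = 1 this is the single equation gamma(0) phi_1 = gamma(1):
  phi_hat_1 = gamma(1) / gamma(0) = 0.3621 / 3.0431 = 0.1190.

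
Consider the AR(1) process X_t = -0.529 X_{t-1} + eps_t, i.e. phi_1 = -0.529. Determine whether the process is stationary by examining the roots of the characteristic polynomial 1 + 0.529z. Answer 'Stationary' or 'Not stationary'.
\text{Stationary}

The AR(p) characteristic polynomial is P(z) = 1 + 0.529z.
Stationarity requires all roots to lie outside the unit circle, i.e. |z| > 1 for every root.
This is linear in z: 1 + (0.529) z = 0  =>  z = -1/(0.529) = -1.890359,  |z| = 1.890359.
Moduli of all roots: 1.8904.
All moduli strictly greater than 1? Yes.
Verdict: Stationary.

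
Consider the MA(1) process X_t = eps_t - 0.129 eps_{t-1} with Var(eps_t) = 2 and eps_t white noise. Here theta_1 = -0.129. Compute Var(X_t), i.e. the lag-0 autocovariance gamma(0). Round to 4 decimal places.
\gamma(0) = 2.0333

For an MA(q) process X_t = eps_t + sum_i theta_i eps_{t-i} with
Var(eps_t) = sigma^2, the variance is
  gamma(0) = sigma^2 * (1 + sum_i theta_i^2).
  sum_i theta_i^2 = (-0.129)^2 = 0.016641.
  gamma(0) = 2 * (1 + 0.016641) = 2 * 1.016641 = 2.033282, which rounds to 2.0333.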